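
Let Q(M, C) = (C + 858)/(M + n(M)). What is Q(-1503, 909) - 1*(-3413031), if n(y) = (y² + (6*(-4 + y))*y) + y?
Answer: 18027776502922/5282043 ≈ 3.4130e+6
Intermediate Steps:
n(y) = y + y² + y*(-24 + 6*y) (n(y) = (y² + (-24 + 6*y)*y) + y = (y² + y*(-24 + 6*y)) + y = y + y² + y*(-24 + 6*y))
Q(M, C) = (858 + C)/(M + M*(-23 + 7*M)) (Q(M, C) = (C + 858)/(M + M*(-23 + 7*M)) = (858 + C)/(M + M*(-23 + 7*M)))
Q(-1503, 909) - 1*(-3413031) = (858 + 909)/((-1503)*(-22 + 7*(-1503))) - 1*(-3413031) = -1/1503*1767/(-22 - 10521) + 3413031 = -1/1503*1767/(-10543) + 3413031 = -1/1503*(-1/10543)*1767 + 3413031 = 589/5282043 + 3413031 = 18027776502922/5282043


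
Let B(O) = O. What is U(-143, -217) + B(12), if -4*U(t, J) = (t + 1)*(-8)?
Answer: -272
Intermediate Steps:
U(t, J) = 2 + 2*t (U(t, J) = -(t + 1)*(-8)/4 = -(1 + t)*(-8)/4 = -(-8 - 8*t)/4 = 2 + 2*t)
U(-143, -217) + B(12) = (2 + 2*(-143)) + 12 = (2 - 286) + 12 = -284 + 12 = -272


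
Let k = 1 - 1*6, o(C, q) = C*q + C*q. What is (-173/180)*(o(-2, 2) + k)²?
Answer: -29237/180 ≈ -162.43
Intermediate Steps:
o(C, q) = 2*C*q
k = -5 (k = 1 - 6 = -5)
(-173/180)*(o(-2, 2) + k)² = (-173/180)*(2*(-2)*2 - 5)² = (-173*1/180)*(-8 - 5)² = -173/180*(-13)² = -173/180*169 = -29237/180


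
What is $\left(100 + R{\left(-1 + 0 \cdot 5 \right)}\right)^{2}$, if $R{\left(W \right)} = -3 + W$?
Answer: $9216$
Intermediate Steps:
$\left(100 + R{\left(-1 + 0 \cdot 5 \right)}\right)^{2} = \left(100 + \left(-3 + \left(-1 + 0 \cdot 5\right)\right)\right)^{2} = \left(100 + \left(-3 + \left(-1 + 0\right)\right)\right)^{2} = \left(100 - 4\right)^{2} = 96^{2} = 9216$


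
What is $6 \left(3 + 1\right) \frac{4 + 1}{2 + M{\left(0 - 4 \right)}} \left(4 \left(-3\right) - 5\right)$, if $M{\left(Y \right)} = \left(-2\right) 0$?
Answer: $-1020$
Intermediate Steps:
$M{\left(Y \right)} = 0$
$6 \left(3 + 1\right) \frac{4 + 1}{2 + M{\left(0 - 4 \right)}} \left(4 \left(-3\right) - 5\right) = 6 \left(3 + 1\right) \frac{4 + 1}{2 + 0} \left(4 \left(-3\right) - 5\right) = 6 \cdot 4 \cdot \frac{5}{2} \left(-12 - 5\right) = 24 \cdot 5 \cdot \frac{1}{2} \left(-17\right) = 24 \cdot \frac{5}{2} \left(-17\right) = 60 \left(-17\right) = -1020$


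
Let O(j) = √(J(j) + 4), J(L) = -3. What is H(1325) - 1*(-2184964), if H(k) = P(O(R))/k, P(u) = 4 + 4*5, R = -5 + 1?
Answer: 2895077324/1325 ≈ 2.1850e+6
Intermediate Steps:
R = -4
O(j) = 1 (O(j) = √(-3 + 4) = √1 = 1)
P(u) = 24 (P(u) = 4 + 20 = 24)
H(k) = 24/k
H(1325) - 1*(-2184964) = 24/1325 - 1*(-2184964) = 24*(1/1325) + 2184964 = 24/1325 + 2184964 = 2895077324/1325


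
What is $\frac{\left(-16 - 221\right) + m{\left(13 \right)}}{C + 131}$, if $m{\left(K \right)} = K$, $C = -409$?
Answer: $\frac{112}{139} \approx 0.80576$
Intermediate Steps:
$\frac{\left(-16 - 221\right) + m{\left(13 \right)}}{C + 131} = \frac{\left(-16 - 221\right) + 13}{-409 + 131} = \frac{-237 + 13}{-278} = \left(-224\right) \left(- \frac{1}{278}\right) = \frac{112}{139}$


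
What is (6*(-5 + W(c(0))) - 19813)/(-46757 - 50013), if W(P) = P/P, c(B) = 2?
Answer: 19837/96770 ≈ 0.20499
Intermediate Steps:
W(P) = 1
(6*(-5 + W(c(0))) - 19813)/(-46757 - 50013) = (6*(-5 + 1) - 19813)/(-46757 - 50013) = (6*(-4) - 19813)/(-96770) = (-24 - 19813)*(-1/96770) = -19837*(-1/96770) = 19837/96770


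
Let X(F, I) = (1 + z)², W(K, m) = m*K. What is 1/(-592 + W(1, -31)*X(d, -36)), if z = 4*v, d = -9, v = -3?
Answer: -1/4343 ≈ -0.00023026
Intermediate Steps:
z = -12 (z = 4*(-3) = -12)
W(K, m) = K*m
X(F, I) = 121 (X(F, I) = (1 - 12)² = (-11)² = 121)
1/(-592 + W(1, -31)*X(d, -36)) = 1/(-592 + (1*(-31))*121) = 1/(-592 - 31*121) = 1/(-592 - 3751) = 1/(-4343) = -1/4343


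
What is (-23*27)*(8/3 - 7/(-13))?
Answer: -25875/13 ≈ -1990.4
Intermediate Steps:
(-23*27)*(8/3 - 7/(-13)) = -621*(8*(1/3) - 7*(-1/13)) = -621*(8/3 + 7/13) = -621*125/39 = -25875/13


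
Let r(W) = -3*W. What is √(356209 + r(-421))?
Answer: 4*√22342 ≈ 597.89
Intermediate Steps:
√(356209 + r(-421)) = √(356209 - 3*(-421)) = √(356209 + 1263) = √357472 = 4*√22342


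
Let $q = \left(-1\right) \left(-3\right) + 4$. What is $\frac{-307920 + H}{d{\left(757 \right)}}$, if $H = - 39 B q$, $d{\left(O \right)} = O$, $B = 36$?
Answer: $- \frac{317748}{757} \approx -419.75$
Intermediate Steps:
$q = 7$ ($q = 3 + 4 = 7$)
$H = -9828$ ($H = \left(-39\right) 36 \cdot 7 = \left(-1404\right) 7 = -9828$)
$\frac{-307920 + H}{d{\left(757 \right)}} = \frac{-307920 - 9828}{757} = \left(-317748\right) \frac{1}{757} = - \frac{317748}{757}$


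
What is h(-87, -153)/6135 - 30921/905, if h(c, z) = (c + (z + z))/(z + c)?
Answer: -3035181649/88834800 ≈ -34.167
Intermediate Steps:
h(c, z) = (c + 2*z)/(c + z)
h(-87, -153)/6135 - 30921/905 = ((-87 + 2*(-153))/(-87 - 153))/6135 - 30921/905 = ((-87 - 306)/(-240))*(1/6135) - 30921*1/905 = -1/240*(-393)*(1/6135) - 30921/905 = (131/80)*(1/6135) - 30921/905 = 131/490800 - 30921/905 = -3035181649/88834800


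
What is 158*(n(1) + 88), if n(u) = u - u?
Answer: 13904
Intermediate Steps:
n(u) = 0
158*(n(1) + 88) = 158*(0 + 88) = 158*88 = 13904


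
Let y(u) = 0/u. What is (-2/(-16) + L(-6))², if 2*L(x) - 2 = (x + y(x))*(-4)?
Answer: 11025/64 ≈ 172.27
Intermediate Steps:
y(u) = 0
L(x) = 1 - 2*x (L(x) = 1 + ((x + 0)*(-4))/2 = 1 + (x*(-4))/2 = 1 + (-4*x)/2 = 1 - 2*x)
(-2/(-16) + L(-6))² = (-2/(-16) + (1 - 2*(-6)))² = (-2*(-1/16) + (1 + 12))² = (⅛ + 13)² = (105/8)² = 11025/64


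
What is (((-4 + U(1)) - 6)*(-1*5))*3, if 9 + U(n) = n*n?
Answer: 270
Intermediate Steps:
U(n) = -9 + n² (U(n) = -9 + n*n = -9 + n²)
(((-4 + U(1)) - 6)*(-1*5))*3 = (((-4 + (-9 + 1²)) - 6)*(-1*5))*3 = (((-4 + (-9 + 1)) - 6)*(-5))*3 = (((-4 - 8) - 6)*(-5))*3 = ((-12 - 6)*(-5))*3 = -18*(-5)*3 = 90*3 = 270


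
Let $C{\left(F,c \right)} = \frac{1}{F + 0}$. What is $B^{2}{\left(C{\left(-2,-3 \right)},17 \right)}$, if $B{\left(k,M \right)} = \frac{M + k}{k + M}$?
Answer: $1$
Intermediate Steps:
$C{\left(F,c \right)} = \frac{1}{F}$
$B{\left(k,M \right)} = 1$ ($B{\left(k,M \right)} = \frac{M + k}{M + k} = 1$)
$B^{2}{\left(C{\left(-2,-3 \right)},17 \right)} = 1^{2} = 1$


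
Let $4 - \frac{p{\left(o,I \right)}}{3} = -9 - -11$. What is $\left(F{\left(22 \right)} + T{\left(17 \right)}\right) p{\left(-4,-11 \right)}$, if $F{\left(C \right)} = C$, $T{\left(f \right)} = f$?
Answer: $234$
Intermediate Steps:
$p{\left(o,I \right)} = 6$ ($p{\left(o,I \right)} = 12 - 3 \left(-9 - -11\right) = 12 - 3 \left(-9 + 11\right) = 12 - 6 = 6$)
$\left(F{\left(22 \right)} + T{\left(17 \right)}\right) p{\left(-4,-11 \right)} = \left(22 + 17\right) 6 = 39 \cdot 6 = 234$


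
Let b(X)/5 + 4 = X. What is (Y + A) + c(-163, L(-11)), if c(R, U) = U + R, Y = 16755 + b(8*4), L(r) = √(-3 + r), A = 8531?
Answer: 25263 + I*√14 ≈ 25263.0 + 3.7417*I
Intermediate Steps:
b(X) = -20 + 5*X
Y = 16895 (Y = 16755 + (-20 + 5*(8*4)) = 16755 + (-20 + 5*32) = 16755 + (-20 + 160) = 16755 + 140 = 16895)
c(R, U) = R + U
(Y + A) + c(-163, L(-11)) = (16895 + 8531) + (-163 + √(-3 - 11)) = 25426 + (-163 + √(-14)) = 25426 + (-163 + I*√14) = 25263 + I*√14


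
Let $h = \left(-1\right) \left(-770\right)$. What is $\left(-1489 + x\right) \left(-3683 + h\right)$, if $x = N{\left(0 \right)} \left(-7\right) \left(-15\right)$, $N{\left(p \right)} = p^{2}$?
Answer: $4337457$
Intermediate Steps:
$h = 770$
$x = 0$ ($x = 0^{2} \left(-7\right) \left(-15\right) = 0 \left(-7\right) \left(-15\right) = 0 \left(-15\right) = 0$)
$\left(-1489 + x\right) \left(-3683 + h\right) = \left(-1489 + 0\right) \left(-3683 + 770\right) = \left(-1489\right) \left(-2913\right) = 4337457$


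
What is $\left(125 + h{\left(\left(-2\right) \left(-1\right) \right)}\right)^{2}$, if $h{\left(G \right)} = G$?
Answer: $16129$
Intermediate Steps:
$\left(125 + h{\left(\left(-2\right) \left(-1\right) \right)}\right)^{2} = \left(125 - -2\right)^{2} = \left(125 + 2\right)^{2} = 127^{2} = 16129$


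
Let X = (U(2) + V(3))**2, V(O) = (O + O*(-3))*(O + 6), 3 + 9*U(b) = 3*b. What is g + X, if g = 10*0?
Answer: 25921/9 ≈ 2880.1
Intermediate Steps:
U(b) = -1/3 + b/3 (U(b) = -1/3 + (3*b)/9 = -1/3 + b/3)
V(O) = -2*O*(6 + O) (V(O) = (O - 3*O)*(6 + O) = (-2*O)*(6 + O) = -2*O*(6 + O))
g = 0
X = 25921/9 (X = ((-1/3 + (1/3)*2) - 2*3*(6 + 3))**2 = ((-1/3 + 2/3) - 2*3*9)**2 = (1/3 - 54)**2 = (-161/3)**2 = 25921/9 ≈ 2880.1)
g + X = 0 + 25921/9 = 25921/9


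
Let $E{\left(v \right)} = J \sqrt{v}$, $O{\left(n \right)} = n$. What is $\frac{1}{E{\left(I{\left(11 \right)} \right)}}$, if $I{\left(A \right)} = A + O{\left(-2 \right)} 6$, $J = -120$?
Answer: $\frac{i}{120} \approx 0.0083333 i$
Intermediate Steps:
$I{\left(A \right)} = -12 + A$ ($I{\left(A \right)} = A - 12 = -12 + A$)
$E{\left(v \right)} = - 120 \sqrt{v}$
$\frac{1}{E{\left(I{\left(11 \right)} \right)}} = \frac{1}{\left(-120\right) \sqrt{-12 + 11}} = \frac{1}{\left(-120\right) \sqrt{-1}} = \frac{1}{\left(-120\right) i} = \frac{i}{120}$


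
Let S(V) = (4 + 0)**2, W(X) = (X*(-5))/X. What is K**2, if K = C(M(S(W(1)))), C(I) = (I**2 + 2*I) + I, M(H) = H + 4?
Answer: 211600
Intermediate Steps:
W(X) = -5 (W(X) = (-5*X)/X = -5)
S(V) = 16 (S(V) = 4**2 = 16)
M(H) = 4 + H
C(I) = I**2 + 3*I
K = 460 (K = (4 + 16)*(3 + (4 + 16)) = 20*(3 + 20) = 20*23 = 460)
K**2 = 460**2 = 211600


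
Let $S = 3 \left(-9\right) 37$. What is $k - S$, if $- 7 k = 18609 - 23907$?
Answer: $\frac{12291}{7} \approx 1755.9$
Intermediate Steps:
$k = \frac{5298}{7}$ ($k = - \frac{18609 - 23907}{7} = \left(- \frac{1}{7}\right) \left(-5298\right) = \frac{5298}{7} \approx 756.86$)
$S = -999$ ($S = \left(-27\right) 37 = -999$)
$k - S = \frac{5298}{7} - -999 = \frac{5298}{7} + 999 = \frac{12291}{7}$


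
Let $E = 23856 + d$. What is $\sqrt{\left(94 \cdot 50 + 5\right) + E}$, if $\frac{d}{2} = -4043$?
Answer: $15 \sqrt{91} \approx 143.09$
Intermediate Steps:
$d = -8086$ ($d = 2 \left(-4043\right) = -8086$)
$E = 15770$ ($E = 23856 - 8086 = 15770$)
$\sqrt{\left(94 \cdot 50 + 5\right) + E} = \sqrt{\left(94 \cdot 50 + 5\right) + 15770} = \sqrt{\left(4700 + 5\right) + 15770} = \sqrt{4705 + 15770} = \sqrt{20475} = 15 \sqrt{91}$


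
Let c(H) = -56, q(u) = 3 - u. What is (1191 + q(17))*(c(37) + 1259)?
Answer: 1415931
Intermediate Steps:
(1191 + q(17))*(c(37) + 1259) = (1191 + (3 - 1*17))*(-56 + 1259) = (1191 + (3 - 17))*1203 = (1191 - 14)*1203 = 1177*1203 = 1415931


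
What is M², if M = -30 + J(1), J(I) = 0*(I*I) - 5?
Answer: 1225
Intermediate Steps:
J(I) = -5 (J(I) = 0*I² - 5 = 0 - 5 = -5)
M = -35 (M = -30 - 5 = -35)
M² = (-35)² = 1225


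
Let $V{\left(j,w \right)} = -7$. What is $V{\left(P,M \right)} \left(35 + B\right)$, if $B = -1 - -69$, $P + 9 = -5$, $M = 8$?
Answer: $-721$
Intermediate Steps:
$P = -14$ ($P = -9 - 5 = -14$)
$B = 68$ ($B = -1 + 69 = 68$)
$V{\left(P,M \right)} \left(35 + B\right) = - 7 \left(35 + 68\right) = \left(-7\right) 103 = -721$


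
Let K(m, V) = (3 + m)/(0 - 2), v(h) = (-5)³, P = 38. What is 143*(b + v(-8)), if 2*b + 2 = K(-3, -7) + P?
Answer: -15301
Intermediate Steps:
v(h) = -125
K(m, V) = -3/2 - m/2 (K(m, V) = (3 + m)/(-2) = (3 + m)*(-½) = -3/2 - m/2)
b = 18 (b = -1 + ((-3/2 - ½*(-3)) + 38)/2 = -1 + ((-3/2 + 3/2) + 38)/2 = -1 + (0 + 38)/2 = -1 + (½)*38 = -1 + 19 = 18)
143*(b + v(-8)) = 143*(18 - 125) = 143*(-107) = -15301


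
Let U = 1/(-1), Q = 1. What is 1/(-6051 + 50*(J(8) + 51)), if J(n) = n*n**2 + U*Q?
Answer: 1/22049 ≈ 4.5354e-5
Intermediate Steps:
U = -1
J(n) = -1 + n**3 (J(n) = n*n**2 - 1*1 = n**3 - 1 = -1 + n**3)
1/(-6051 + 50*(J(8) + 51)) = 1/(-6051 + 50*((-1 + 8**3) + 51)) = 1/(-6051 + 50*((-1 + 512) + 51)) = 1/(-6051 + 50*(511 + 51)) = 1/(-6051 + 50*562) = 1/(-6051 + 28100) = 1/22049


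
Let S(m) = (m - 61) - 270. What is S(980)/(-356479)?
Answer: -649/356479 ≈ -0.0018206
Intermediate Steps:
S(m) = -331 + m (S(m) = (-61 + m) - 270 = -331 + m)
S(980)/(-356479) = (-331 + 980)/(-356479) = 649*(-1/356479) = -649/356479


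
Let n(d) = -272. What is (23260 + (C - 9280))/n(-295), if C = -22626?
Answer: 4323/136 ≈ 31.787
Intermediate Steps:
(23260 + (C - 9280))/n(-295) = (23260 + (-22626 - 9280))/(-272) = (23260 - 31906)*(-1/272) = -8646*(-1/272) = 4323/136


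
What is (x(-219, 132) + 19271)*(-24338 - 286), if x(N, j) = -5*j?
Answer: -458277264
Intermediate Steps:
(x(-219, 132) + 19271)*(-24338 - 286) = (-5*132 + 19271)*(-24338 - 286) = (-660 + 19271)*(-24624) = 18611*(-24624) = -458277264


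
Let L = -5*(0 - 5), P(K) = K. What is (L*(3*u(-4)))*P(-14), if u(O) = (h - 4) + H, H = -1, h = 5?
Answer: 0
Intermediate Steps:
u(O) = 0 (u(O) = (5 - 4) - 1 = 1 - 1 = 0)
L = 25 (L = -5*(-5) = 25)
(L*(3*u(-4)))*P(-14) = (25*(3*0))*(-14) = (25*0)*(-14) = 0*(-14) = 0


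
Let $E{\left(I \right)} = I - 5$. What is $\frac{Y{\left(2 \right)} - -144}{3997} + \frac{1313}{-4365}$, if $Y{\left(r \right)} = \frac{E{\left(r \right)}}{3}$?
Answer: $- \frac{4623866}{17446905} \approx -0.26503$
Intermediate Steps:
$E{\left(I \right)} = -5 + I$ ($E{\left(I \right)} = I - 5 = -5 + I$)
$Y{\left(r \right)} = - \frac{5}{3} + \frac{r}{3}$ ($Y{\left(r \right)} = \frac{-5 + r}{3} = \left(-5 + r\right) \frac{1}{3} = - \frac{5}{3} + \frac{r}{3}$)
$\frac{Y{\left(2 \right)} - -144}{3997} + \frac{1313}{-4365} = \frac{\left(- \frac{5}{3} + \frac{1}{3} \cdot 2\right) - -144}{3997} + \frac{1313}{-4365} = \left(\left(- \frac{5}{3} + \frac{2}{3}\right) + 144\right) \frac{1}{3997} + 1313 \left(- \frac{1}{4365}\right) = \left(-1 + 144\right) \frac{1}{3997} - \frac{1313}{4365} = 143 \cdot \frac{1}{3997} - \frac{1313}{4365} = \frac{143}{3997} - \frac{1313}{4365} = - \frac{4623866}{17446905}$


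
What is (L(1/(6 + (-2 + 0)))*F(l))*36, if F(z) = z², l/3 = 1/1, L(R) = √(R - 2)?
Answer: 162*I*√7 ≈ 428.61*I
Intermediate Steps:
L(R) = √(-2 + R)
l = 3 (l = 3/1 = 3*1 = 3)
(L(1/(6 + (-2 + 0)))*F(l))*36 = (√(-2 + 1/(6 + (-2 + 0)))*3²)*36 = (√(-2 + 1/(6 - 2))*9)*36 = (√(-2 + 1/4)*9)*36 = (√(-2 + ¼)*9)*36 = (√(-7/4)*9)*36 = ((I*√7/2)*9)*36 = (9*I*√7/2)*36 = 162*I*√7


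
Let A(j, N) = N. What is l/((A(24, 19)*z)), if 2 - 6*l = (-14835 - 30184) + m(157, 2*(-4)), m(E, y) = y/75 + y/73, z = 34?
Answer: 246491159/21221100 ≈ 11.615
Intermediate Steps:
m(E, y) = 148*y/5475 (m(E, y) = y*(1/75) + y*(1/73) = y/75 + y/73 = 148*y/5475)
l = 246491159/32850 (l = ⅓ - ((-14835 - 30184) + 148*(2*(-4))/5475)/6 = ⅓ - (-45019 + (148/5475)*(-8))/6 = ⅓ - (-45019 - 1184/5475)/6 = ⅓ - ⅙*(-246480209/5475) = ⅓ + 246480209/32850 = 246491159/32850 ≈ 7503.5)
l/((A(24, 19)*z)) = 246491159/(32850*((19*34))) = (246491159/32850)/646 = (246491159/32850)*(1/646) = 246491159/21221100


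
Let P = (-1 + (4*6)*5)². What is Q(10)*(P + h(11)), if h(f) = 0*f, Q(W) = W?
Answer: 141610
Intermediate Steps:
h(f) = 0
P = 14161 (P = (-1 + 24*5)² = (-1 + 120)² = 119² = 14161)
Q(10)*(P + h(11)) = 10*(14161 + 0) = 10*14161 = 141610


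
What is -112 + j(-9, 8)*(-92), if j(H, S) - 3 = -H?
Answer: -1216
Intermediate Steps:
j(H, S) = 3 - H
-112 + j(-9, 8)*(-92) = -112 + (3 - 1*(-9))*(-92) = -112 + (3 + 9)*(-92) = -112 + 12*(-92) = -112 - 1104 = -1216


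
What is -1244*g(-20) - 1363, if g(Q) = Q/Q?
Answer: -2607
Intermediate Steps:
g(Q) = 1
-1244*g(-20) - 1363 = -1244*1 - 1363 = -1244 - 1363 = -2607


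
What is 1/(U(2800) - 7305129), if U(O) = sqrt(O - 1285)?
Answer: -2435043/17788303235042 - sqrt(1515)/53364909705126 ≈ -1.3689e-7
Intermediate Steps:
U(O) = sqrt(-1285 + O)
1/(U(2800) - 7305129) = 1/(sqrt(-1285 + 2800) - 7305129) = 1/(sqrt(1515) - 7305129) = 1/(-7305129 + sqrt(1515))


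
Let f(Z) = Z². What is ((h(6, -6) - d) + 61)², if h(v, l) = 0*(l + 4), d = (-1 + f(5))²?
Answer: 265225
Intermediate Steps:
d = 576 (d = (-1 + 5²)² = (-1 + 25)² = 24² = 576)
h(v, l) = 0 (h(v, l) = 0*(4 + l) = 0)
((h(6, -6) - d) + 61)² = ((0 - 1*576) + 61)² = ((0 - 576) + 61)² = (-576 + 61)² = (-515)² = 265225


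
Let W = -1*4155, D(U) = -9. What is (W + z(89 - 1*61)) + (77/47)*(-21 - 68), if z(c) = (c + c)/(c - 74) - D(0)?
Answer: -4640761/1081 ≈ -4293.0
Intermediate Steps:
W = -4155
z(c) = 9 + 2*c/(-74 + c) (z(c) = (c + c)/(c - 74) - 1*(-9) = (2*c)/(-74 + c) + 9 = 2*c/(-74 + c) + 9 = 9 + 2*c/(-74 + c))
(W + z(89 - 1*61)) + (77/47)*(-21 - 68) = (-4155 + (-666 + 11*(89 - 1*61))/(-74 + (89 - 1*61))) + (77/47)*(-21 - 68) = (-4155 + (-666 + 11*(89 - 61))/(-74 + (89 - 61))) + (77*(1/47))*(-89) = (-4155 + (-666 + 11*28)/(-74 + 28)) + (77/47)*(-89) = (-4155 + (-666 + 308)/(-46)) - 6853/47 = (-4155 - 1/46*(-358)) - 6853/47 = (-4155 + 179/23) - 6853/47 = -95386/23 - 6853/47 = -4640761/1081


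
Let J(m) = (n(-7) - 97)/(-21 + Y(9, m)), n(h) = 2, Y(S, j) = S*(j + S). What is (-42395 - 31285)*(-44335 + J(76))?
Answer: 101264978450/31 ≈ 3.2666e+9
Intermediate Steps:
Y(S, j) = S*(S + j)
J(m) = -95/(60 + 9*m) (J(m) = (2 - 97)/(-21 + 9*(9 + m)) = -95/(-21 + (81 + 9*m)) = -95/(60 + 9*m))
(-42395 - 31285)*(-44335 + J(76)) = (-42395 - 31285)*(-44335 - 95/(60 + 9*76)) = -73680*(-44335 - 95/(60 + 684)) = -73680*(-44335 - 95/744) = -73680*(-32985335/744) = 101264978450/31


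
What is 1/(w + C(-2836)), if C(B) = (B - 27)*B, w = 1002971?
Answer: 1/9122439 ≈ 1.0962e-7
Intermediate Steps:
C(B) = B*(-27 + B) (C(B) = (-27 + B)*B = B*(-27 + B))
1/(w + C(-2836)) = 1/(1002971 - 2836*(-27 - 2836)) = 1/(1002971 - 2836*(-2863)) = 1/(1002971 + 8119468) = 1/9122439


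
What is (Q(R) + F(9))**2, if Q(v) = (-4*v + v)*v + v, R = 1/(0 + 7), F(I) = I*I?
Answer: 15784729/2401 ≈ 6574.2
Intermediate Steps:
F(I) = I**2
R = 1/7 ≈ 0.14286
Q(v) = v - 3*v**2 (Q(v) = (-3*v)*v + v = -3*v**2 + v = v - 3*v**2)
(Q(R) + F(9))**2 = ((1 - 3*1/7)/7 + 9**2)**2 = ((1 - 3/7)/7 + 81)**2 = ((1/7)*(4/7) + 81)**2 = (4/49 + 81)**2 = (3973/49)**2 = 15784729/2401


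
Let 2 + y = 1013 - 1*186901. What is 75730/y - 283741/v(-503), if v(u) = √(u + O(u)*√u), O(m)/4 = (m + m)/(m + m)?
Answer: -7573/18589 - 283741/√(-503 + 4*I*√503) ≈ -1106.7 + 12504.0*I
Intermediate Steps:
O(m) = 4 (O(m) = 4*((m + m)/(m + m)) = 4*((2*m)/((2*m))) = 4*((2*m)*(1/(2*m))) = 4*1 = 4)
y = -185890 (y = -2 + (1013 - 1*186901) = -2 + (1013 - 186901) = -2 - 185888 = -185890)
v(u) = √(u + 4*√u)
75730/y - 283741/v(-503) = 75730/(-185890) - 283741/√(-503 + 4*√(-503)) = 75730*(-1/185890) - 283741/√(-503 + 4*(I*√503)) = -7573/18589 - 283741/√(-503 + 4*I*√503)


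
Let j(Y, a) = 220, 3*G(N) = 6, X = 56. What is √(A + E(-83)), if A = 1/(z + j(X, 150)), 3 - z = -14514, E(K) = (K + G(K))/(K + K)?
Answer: √2920597199146/2446342 ≈ 0.69858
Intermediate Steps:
G(N) = 2 (G(N) = (⅓)*6 = 2)
E(K) = (2 + K)/(2*K) (E(K) = (K + 2)/(K + K) = (2 + K)/((2*K)) = (2 + K)*(1/(2*K)) = (2 + K)/(2*K))
z = 14517 (z = 3 - 1*(-14514) = 3 + 14514 = 14517)
A = 1/14737 (A = 1/(14517 + 220) = 1/14737 ≈ 6.7856e-5)
√(A + E(-83)) = √(1/14737 + (½)*(2 - 83)/(-83)) = √(1/14737 + (½)*(-1/83)*(-81)) = √(1/14737 + 81/166) = √(1193863/2446342) = √2920597199146/2446342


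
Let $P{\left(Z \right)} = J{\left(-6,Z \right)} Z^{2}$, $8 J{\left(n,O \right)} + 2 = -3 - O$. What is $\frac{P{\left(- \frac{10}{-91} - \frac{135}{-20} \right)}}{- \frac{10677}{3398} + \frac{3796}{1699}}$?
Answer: $\frac{45731191016247}{595140232960} \approx 76.841$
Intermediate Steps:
$J{\left(n,O \right)} = - \frac{5}{8} - \frac{O}{8}$ ($J{\left(n,O \right)} = - \frac{1}{4} + \frac{-3 - O}{8} = - \frac{1}{4} - \left(\frac{3}{8} + \frac{O}{8}\right) = - \frac{5}{8} - \frac{O}{8}$)
$P{\left(Z \right)} = Z^{2} \left(- \frac{5}{8} - \frac{Z}{8}\right)$ ($P{\left(Z \right)} = \left(- \frac{5}{8} - \frac{Z}{8}\right) Z^{2} = Z^{2} \left(- \frac{5}{8} - \frac{Z}{8}\right)$)
$\frac{P{\left(- \frac{10}{-91} - \frac{135}{-20} \right)}}{- \frac{10677}{3398} + \frac{3796}{1699}} = \frac{\frac{1}{8} \left(- \frac{10}{-91} - \frac{135}{-20}\right)^{2} \left(-5 - \left(- \frac{10}{-91} - \frac{135}{-20}\right)\right)}{- \frac{10677}{3398} + \frac{3796}{1699}} = \frac{\frac{1}{8} \left(\left(-10\right) \left(- \frac{1}{91}\right) - - \frac{27}{4}\right)^{2} \left(-5 - \left(\left(-10\right) \left(- \frac{1}{91}\right) - - \frac{27}{4}\right)\right)}{\left(-10677\right) \frac{1}{3398} + 3796 \cdot \frac{1}{1699}} = \frac{\frac{1}{8} \left(\frac{10}{91} + \frac{27}{4}\right)^{2} \left(-5 - \left(\frac{10}{91} + \frac{27}{4}\right)\right)}{- \frac{10677}{3398} + \frac{3796}{1699}} = \frac{\frac{1}{8} \left(\frac{2497}{364}\right)^{2} \left(-5 - \frac{2497}{364}\right)}{- \frac{3085}{3398}} = \frac{1}{8} \cdot \frac{6235009}{132496} \left(-5 - \frac{2497}{364}\right) \left(- \frac{3398}{3085}\right) = \frac{1}{8} \cdot \frac{6235009}{132496} \left(- \frac{4317}{364}\right) \left(- \frac{3398}{3085}\right) = \left(- \frac{26916533853}{385828352}\right) \left(- \frac{3398}{3085}\right) = \frac{45731191016247}{595140232960}$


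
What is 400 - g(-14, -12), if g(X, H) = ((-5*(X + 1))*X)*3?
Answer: 3130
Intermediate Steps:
g(X, H) = 3*X*(-5 - 5*X) (g(X, H) = ((-5*(1 + X))*X)*3 = ((-5 - 5*X)*X)*3 = (X*(-5 - 5*X))*3 = 3*X*(-5 - 5*X))
400 - g(-14, -12) = 400 - (-15)*(-14)*(1 - 14) = 400 - (-15)*(-14)*(-13) = 400 - 1*(-2730) = 400 + 2730 = 3130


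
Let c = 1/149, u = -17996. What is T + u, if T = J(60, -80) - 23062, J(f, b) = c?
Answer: -6117641/149 ≈ -41058.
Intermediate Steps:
c = 1/149 ≈ 0.0067114
J(f, b) = 1/149
T = -3436237/149 (T = 1/149 - 23062 = -3436237/149 ≈ -23062.)
T + u = -3436237/149 - 17996 = -6117641/149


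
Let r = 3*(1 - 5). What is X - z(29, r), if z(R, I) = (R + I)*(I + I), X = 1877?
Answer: 2285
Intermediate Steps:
r = -12 (r = 3*(-4) = -12)
z(R, I) = 2*I*(I + R) (z(R, I) = (I + R)*(2*I) = 2*I*(I + R))
X - z(29, r) = 1877 - 2*(-12)*(-12 + 29) = 1877 - 2*(-12)*17 = 1877 - 1*(-408) = 1877 + 408 = 2285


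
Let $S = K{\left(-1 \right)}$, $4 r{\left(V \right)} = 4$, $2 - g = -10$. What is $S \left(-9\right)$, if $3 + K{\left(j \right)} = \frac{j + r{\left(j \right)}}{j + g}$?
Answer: $27$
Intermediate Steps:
$g = 12$ ($g = 2 - -10 = 2 + 10 = 12$)
$r{\left(V \right)} = 1$ ($r{\left(V \right)} = \frac{1}{4} \cdot 4 = 1$)
$K{\left(j \right)} = -3 + \frac{1 + j}{12 + j}$ ($K{\left(j \right)} = -3 + \frac{j + 1}{j + 12} = -3 + \frac{1 + j}{12 + j}$)
$S = -3$ ($S = \frac{-35 - -2}{12 - 1} = \frac{-35 + 2}{11} = \frac{1}{11} \left(-33\right) = -3$)
$S \left(-9\right) = \left(-3\right) \left(-9\right) = 27$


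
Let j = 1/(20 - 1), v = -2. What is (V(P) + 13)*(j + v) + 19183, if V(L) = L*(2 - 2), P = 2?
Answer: 363996/19 ≈ 19158.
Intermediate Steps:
V(L) = 0 (V(L) = L*0 = 0)
j = 1/19 ≈ 0.052632
(V(P) + 13)*(j + v) + 19183 = (0 + 13)*(1/19 - 2) + 19183 = 13*(-37/19) + 19183 = -481/19 + 19183 = 363996/19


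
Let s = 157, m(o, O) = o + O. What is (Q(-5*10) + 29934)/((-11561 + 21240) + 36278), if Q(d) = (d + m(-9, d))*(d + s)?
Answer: 18271/45957 ≈ 0.39757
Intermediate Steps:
m(o, O) = O + o
Q(d) = (-9 + 2*d)*(157 + d) (Q(d) = (d + (d - 9))*(d + 157) = (d + (-9 + d))*(157 + d) = (-9 + 2*d)*(157 + d))
(Q(-5*10) + 29934)/((-11561 + 21240) + 36278) = ((-1413 + 2*(-5*10)² + 305*(-5*10)) + 29934)/((-11561 + 21240) + 36278) = ((-1413 + 2*(-50)² + 305*(-50)) + 29934)/(9679 + 36278) = ((-1413 + 2*2500 - 15250) + 29934)/45957 = ((-1413 + 5000 - 15250) + 29934)*(1/45957) = (-11663 + 29934)*(1/45957) = 18271*(1/45957) = 18271/45957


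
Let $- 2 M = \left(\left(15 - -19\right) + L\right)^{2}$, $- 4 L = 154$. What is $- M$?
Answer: $\frac{81}{8} \approx 10.125$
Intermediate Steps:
$L = - \frac{77}{2}$ ($L = \left(- \frac{1}{4}\right) 154 = - \frac{77}{2} \approx -38.5$)
$M = - \frac{81}{8}$ ($M = - \frac{\left(\left(15 - -19\right) - \frac{77}{2}\right)^{2}}{2} = - \frac{\left(\left(15 + 19\right) - \frac{77}{2}\right)^{2}}{2} = - \frac{\left(34 - \frac{77}{2}\right)^{2}}{2} = - \frac{\left(- \frac{9}{2}\right)^{2}}{2} = \left(- \frac{1}{2}\right) \frac{81}{4} = - \frac{81}{8} \approx -10.125$)
$- M = \left(-1\right) \left(- \frac{81}{8}\right) = \frac{81}{8}$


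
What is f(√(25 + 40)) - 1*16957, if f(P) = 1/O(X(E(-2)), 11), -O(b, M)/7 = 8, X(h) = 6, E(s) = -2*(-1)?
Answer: -949593/56 ≈ -16957.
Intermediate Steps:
E(s) = 2
O(b, M) = -56 (O(b, M) = -7*8 = -56)
f(P) = -1/56 (f(P) = 1/(-56) = -1/56)
f(√(25 + 40)) - 1*16957 = -1/56 - 1*16957 = -1/56 - 16957 = -949593/56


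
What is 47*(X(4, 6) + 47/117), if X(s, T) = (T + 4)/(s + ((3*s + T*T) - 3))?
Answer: 163231/5733 ≈ 28.472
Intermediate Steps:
X(s, T) = (4 + T)/(-3 + T² + 4*s) (X(s, T) = (4 + T)/(s + ((3*s + T²) - 3)) = (4 + T)/(s + ((T² + 3*s) - 3)) = (4 + T)/(s + (-3 + T² + 3*s)) = (4 + T)/(-3 + T² + 4*s))
47*(X(4, 6) + 47/117) = 47*((4 + 6)/(-3 + 6² + 4*4) + 47/117) = 47*(10/(-3 + 36 + 16) + 47*(1/117)) = 47*(10/49 + 47/117) = 47*(3473/5733) = 163231/5733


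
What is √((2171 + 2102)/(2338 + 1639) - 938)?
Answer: 3*I*√1646545609/3977 ≈ 30.609*I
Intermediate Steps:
√((2171 + 2102)/(2338 + 1639) - 938) = √(4273/3977 - 938) = √(-3726153/3977) = 3*I*√1646545609/3977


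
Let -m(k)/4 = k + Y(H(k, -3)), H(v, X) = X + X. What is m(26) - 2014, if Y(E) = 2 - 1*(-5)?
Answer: -2146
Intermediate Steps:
H(v, X) = 2*X
Y(E) = 7 (Y(E) = 2 + 5 = 7)
m(k) = -28 - 4*k (m(k) = -4*(k + 7) = -4*(7 + k) = -28 - 4*k)
m(26) - 2014 = (-28 - 4*26) - 2014 = (-28 - 104) - 2014 = -132 - 2014 = -2146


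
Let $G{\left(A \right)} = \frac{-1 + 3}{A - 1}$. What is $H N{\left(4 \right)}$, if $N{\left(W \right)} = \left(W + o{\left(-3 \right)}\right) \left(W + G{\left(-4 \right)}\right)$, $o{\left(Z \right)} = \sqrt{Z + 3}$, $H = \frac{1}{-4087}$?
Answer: $- \frac{72}{20435} \approx -0.0035234$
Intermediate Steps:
$H = - \frac{1}{4087} \approx -0.00024468$
$G{\left(A \right)} = \frac{2}{-1 + A}$
$o{\left(Z \right)} = \sqrt{3 + Z}$
$N{\left(W \right)} = W \left(- \frac{2}{5} + W\right)$ ($N{\left(W \right)} = \left(W + \sqrt{3 - 3}\right) \left(W + \frac{2}{-1 - 4}\right) = \left(W + \sqrt{0}\right) \left(W + \frac{2}{-5}\right) = \left(W + 0\right) \left(W + 2 \left(- \frac{1}{5}\right)\right) = W \left(W - \frac{2}{5}\right) = W \left(- \frac{2}{5} + W\right)$)
$H N{\left(4 \right)} = - \frac{\frac{1}{5} \cdot 4 \left(-2 + 5 \cdot 4\right)}{4087} = - \frac{\frac{1}{5} \cdot 4 \left(-2 + 20\right)}{4087} = - \frac{\frac{1}{5} \cdot 4 \cdot 18}{4087} = \left(- \frac{1}{4087}\right) \frac{72}{5} = - \frac{72}{20435}$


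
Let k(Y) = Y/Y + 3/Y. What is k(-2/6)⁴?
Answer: 4096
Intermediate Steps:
k(Y) = 1 + 3/Y
k(-2/6)⁴ = ((3 - 2/6)/((-2/6)))⁴ = ((3 - 2*⅙)/((-2*⅙)))⁴ = ((3 - ⅓)/(-⅓))⁴ = (-3*8/3)⁴ = (-8)⁴ = 4096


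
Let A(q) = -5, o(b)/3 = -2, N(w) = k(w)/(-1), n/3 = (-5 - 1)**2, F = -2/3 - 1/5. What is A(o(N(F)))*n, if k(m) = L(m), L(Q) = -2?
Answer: -540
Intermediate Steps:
k(m) = -2
F = -13/15 (F = -2*1/3 - 1*1/5 = -2/3 - 1/5 = -13/15 ≈ -0.86667)
n = 108 (n = 3*(-5 - 1)**2 = 3*(-6)**2 = 3*36 = 108)
N(w) = 2 (N(w) = -2/(-1) = -2*(-1) = 2)
o(b) = -6 (o(b) = 3*(-2) = -6)
A(o(N(F)))*n = -5*108 = -540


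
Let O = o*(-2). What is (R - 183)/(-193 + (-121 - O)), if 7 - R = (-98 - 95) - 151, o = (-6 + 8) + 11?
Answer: -7/12 ≈ -0.58333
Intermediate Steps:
o = 13 (o = 2 + 11 = 13)
O = -26 (O = 13*(-2) = -26)
R = 351 (R = 7 - ((-98 - 95) - 151) = 7 - (-193 - 151) = 7 - 1*(-344) = 7 + 344 = 351)
(R - 183)/(-193 + (-121 - O)) = (351 - 183)/(-193 + (-121 - 1*(-26))) = 168/(-193 + (-121 + 26)) = 168/(-193 - 95) = 168/(-288) = 168*(-1/288) = -7/12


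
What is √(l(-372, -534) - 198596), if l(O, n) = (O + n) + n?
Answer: 2*I*√50009 ≈ 447.25*I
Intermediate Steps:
l(O, n) = O + 2*n
√(l(-372, -534) - 198596) = √((-372 + 2*(-534)) - 198596) = √((-372 - 1068) - 198596) = √(-1440 - 198596) = √(-200036) = 2*I*√50009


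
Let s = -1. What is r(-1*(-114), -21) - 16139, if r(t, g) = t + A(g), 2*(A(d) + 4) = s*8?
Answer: -16033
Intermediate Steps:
A(d) = -8 (A(d) = -4 + (-1*8)/2 = -4 + (1/2)*(-8) = -4 - 4 = -8)
r(t, g) = -8 + t (r(t, g) = t - 8 = -8 + t)
r(-1*(-114), -21) - 16139 = (-8 - 1*(-114)) - 16139 = (-8 + 114) - 16139 = 106 - 16139 = -16033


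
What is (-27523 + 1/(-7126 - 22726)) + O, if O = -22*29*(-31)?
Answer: -231203741/29852 ≈ -7745.0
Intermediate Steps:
O = 19778 (O = -638*(-31) = 19778)
(-27523 + 1/(-7126 - 22726)) + O = (-27523 + 1/(-7126 - 22726)) + 19778 = (-27523 + 1/(-29852)) + 19778 = (-27523 - 1/29852) + 19778 = -821616597/29852 + 19778 = -231203741/29852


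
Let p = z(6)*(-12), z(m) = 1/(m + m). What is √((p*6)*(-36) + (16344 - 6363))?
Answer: 3*√1133 ≈ 100.98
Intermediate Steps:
z(m) = 1/(2*m)
p = -1 (p = ((½)/6)*(-12) = ((½)*(⅙))*(-12) = (1/12)*(-12) = -1)
√((p*6)*(-36) + (16344 - 6363)) = √(-1*6*(-36) + (16344 - 6363)) = √(-6*(-36) + 9981) = √(216 + 9981) = √10197 = 3*√1133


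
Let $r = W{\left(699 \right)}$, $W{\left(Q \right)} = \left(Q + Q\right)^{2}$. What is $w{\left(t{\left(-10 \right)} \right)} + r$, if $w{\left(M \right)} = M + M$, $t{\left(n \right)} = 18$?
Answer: $1954440$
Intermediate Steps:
$W{\left(Q \right)} = 4 Q^{2}$ ($W{\left(Q \right)} = \left(2 Q\right)^{2} = 4 Q^{2}$)
$r = 1954404$ ($r = 4 \cdot 699^{2} = 4 \cdot 488601 = 1954404$)
$w{\left(M \right)} = 2 M$
$w{\left(t{\left(-10 \right)} \right)} + r = 2 \cdot 18 + 1954404 = 36 + 1954404 = 1954440$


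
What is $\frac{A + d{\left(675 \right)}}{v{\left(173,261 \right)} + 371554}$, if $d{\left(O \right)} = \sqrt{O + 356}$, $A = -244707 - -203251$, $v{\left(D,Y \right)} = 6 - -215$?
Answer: $- \frac{41456}{371775} + \frac{\sqrt{1031}}{371775} \approx -0.11142$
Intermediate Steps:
$v{\left(D,Y \right)} = 221$ ($v{\left(D,Y \right)} = 6 + 215 = 221$)
$A = -41456$ ($A = -244707 + 203251 = -41456$)
$d{\left(O \right)} = \sqrt{356 + O}$
$\frac{A + d{\left(675 \right)}}{v{\left(173,261 \right)} + 371554} = \frac{-41456 + \sqrt{356 + 675}}{221 + 371554} = \frac{-41456 + \sqrt{1031}}{371775} = \left(-41456 + \sqrt{1031}\right) \frac{1}{371775} = - \frac{41456}{371775} + \frac{\sqrt{1031}}{371775}$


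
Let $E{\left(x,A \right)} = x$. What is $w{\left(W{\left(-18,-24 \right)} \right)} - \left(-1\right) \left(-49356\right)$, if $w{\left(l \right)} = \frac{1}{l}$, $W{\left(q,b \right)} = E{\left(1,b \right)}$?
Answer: $-49355$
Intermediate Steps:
$W{\left(q,b \right)} = 1$
$w{\left(W{\left(-18,-24 \right)} \right)} - \left(-1\right) \left(-49356\right) = 1^{-1} - \left(-1\right) \left(-49356\right) = 1 - 49356 = -49355$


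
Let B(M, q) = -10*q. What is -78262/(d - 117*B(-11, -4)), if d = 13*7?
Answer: 78262/4589 ≈ 17.054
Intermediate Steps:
d = 91
-78262/(d - 117*B(-11, -4)) = -78262/(91 - (-1170)*(-4)) = -78262/(91 - 117*40) = -78262/(91 - 4680) = -78262/(-4589) = -78262*(-1/4589) = 78262/4589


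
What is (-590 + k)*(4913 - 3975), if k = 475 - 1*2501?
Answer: -2453808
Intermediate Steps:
k = -2026 (k = 475 - 2501 = -2026)
(-590 + k)*(4913 - 3975) = (-590 - 2026)*(4913 - 3975) = -2616*938 = -2453808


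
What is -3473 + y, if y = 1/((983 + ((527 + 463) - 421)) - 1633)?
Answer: -281314/81 ≈ -3473.0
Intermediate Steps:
y = -1/81 (y = 1/((983 + (990 - 421)) - 1633) = 1/((983 + 569) - 1633) = 1/(1552 - 1633) = 1/(-81) = -1/81 ≈ -0.012346)
-3473 + y = -3473 - 1/81 = -281314/81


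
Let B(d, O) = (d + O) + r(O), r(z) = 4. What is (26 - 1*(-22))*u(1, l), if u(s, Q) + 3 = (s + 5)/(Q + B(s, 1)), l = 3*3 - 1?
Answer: -864/7 ≈ -123.43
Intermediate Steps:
l = 8 (l = 9 - 1 = 8)
B(d, O) = 4 + O + d (B(d, O) = (d + O) + 4 = (O + d) + 4 = 4 + O + d)
u(s, Q) = -3 + (5 + s)/(5 + Q + s) (u(s, Q) = -3 + (s + 5)/(Q + (4 + 1 + s)) = -3 + (5 + s)/(Q + (5 + s)) = -3 + (5 + s)/(5 + Q + s))
(26 - 1*(-22))*u(1, l) = (26 - 1*(-22))*((-10 - 3*8 - 2*1)/(5 + 8 + 1)) = (26 + 22)*((-10 - 24 - 2)/14) = 48*((1/14)*(-36)) = 48*(-18/7) = -864/7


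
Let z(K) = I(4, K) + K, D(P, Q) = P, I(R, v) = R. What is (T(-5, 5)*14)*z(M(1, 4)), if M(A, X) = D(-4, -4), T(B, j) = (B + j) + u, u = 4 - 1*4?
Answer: 0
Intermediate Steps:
u = 0 (u = 4 - 4 = 0)
T(B, j) = B + j (T(B, j) = (B + j) + 0 = B + j)
M(A, X) = -4
z(K) = 4 + K
(T(-5, 5)*14)*z(M(1, 4)) = ((-5 + 5)*14)*(4 - 4) = (0*14)*0 = 0*0 = 0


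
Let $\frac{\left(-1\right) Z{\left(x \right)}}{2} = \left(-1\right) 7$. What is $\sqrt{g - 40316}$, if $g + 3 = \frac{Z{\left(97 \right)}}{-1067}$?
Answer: $\frac{3 i \sqrt{5100305881}}{1067} \approx 200.8 i$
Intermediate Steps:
$Z{\left(x \right)} = 14$ ($Z{\left(x \right)} = - 2 \left(\left(-1\right) 7\right) = \left(-2\right) \left(-7\right) = 14$)
$g = - \frac{3215}{1067}$ ($g = -3 + \frac{14}{-1067} = -3 + 14 \left(- \frac{1}{1067}\right) = -3 - \frac{14}{1067} = - \frac{3215}{1067} \approx -3.0131$)
$\sqrt{g - 40316} = \sqrt{- \frac{3215}{1067} - 40316} = \sqrt{- \frac{43020387}{1067}} = \frac{3 i \sqrt{5100305881}}{1067}$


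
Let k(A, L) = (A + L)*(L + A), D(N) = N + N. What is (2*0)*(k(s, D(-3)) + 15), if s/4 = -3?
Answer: 0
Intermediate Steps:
s = -12 (s = 4*(-3) = -12)
D(N) = 2*N
k(A, L) = (A + L)² (k(A, L) = (A + L)*(A + L) = (A + L)²)
(2*0)*(k(s, D(-3)) + 15) = (2*0)*((-12 + 2*(-3))² + 15) = 0*((-12 - 6)² + 15) = 0*((-18)² + 15) = 0*(324 + 15) = 0*339 = 0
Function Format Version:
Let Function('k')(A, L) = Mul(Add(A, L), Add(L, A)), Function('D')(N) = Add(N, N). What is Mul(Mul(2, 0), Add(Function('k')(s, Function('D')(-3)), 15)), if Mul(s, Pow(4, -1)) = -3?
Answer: 0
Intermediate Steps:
s = -12 (s = Mul(4, -3) = -12)
Function('D')(N) = Mul(2, N)
Function('k')(A, L) = Pow(Add(A, L), 2) (Function('k')(A, L) = Mul(Add(A, L), Add(A, L)) = Pow(Add(A, L), 2))
Mul(Mul(2, 0), Add(Function('k')(s, Function('D')(-3)), 15)) = Mul(Mul(2, 0), Add(Pow(Add(-12, Mul(2, -3)), 2), 15)) = Mul(0, Add(Pow(Add(-12, -6), 2), 15)) = Mul(0, Add(Pow(-18, 2), 15)) = Mul(0, Add(324, 15)) = Mul(0, 339) = 0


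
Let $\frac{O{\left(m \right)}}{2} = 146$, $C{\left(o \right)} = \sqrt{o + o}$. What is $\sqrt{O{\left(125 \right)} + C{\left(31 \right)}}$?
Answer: $\sqrt{292 + \sqrt{62}} \approx 17.317$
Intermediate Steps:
$C{\left(o \right)} = \sqrt{2} \sqrt{o}$ ($C{\left(o \right)} = \sqrt{2 o} = \sqrt{2} \sqrt{o}$)
$O{\left(m \right)} = 292$ ($O{\left(m \right)} = 2 \cdot 146 = 292$)
$\sqrt{O{\left(125 \right)} + C{\left(31 \right)}} = \sqrt{292 + \sqrt{2} \sqrt{31}} = \sqrt{292 + \sqrt{62}}$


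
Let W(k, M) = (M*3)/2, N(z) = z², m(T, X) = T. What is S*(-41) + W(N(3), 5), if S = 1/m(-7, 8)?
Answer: 187/14 ≈ 13.357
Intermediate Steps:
W(k, M) = 3*M/2 (W(k, M) = (3*M)*(½) = 3*M/2)
S = -⅐ (S = 1/(-7) = -⅐ ≈ -0.14286)
S*(-41) + W(N(3), 5) = -⅐*(-41) + (3/2)*5 = 41/7 + 15/2 = 187/14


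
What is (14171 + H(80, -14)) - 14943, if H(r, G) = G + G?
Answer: -800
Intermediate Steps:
H(r, G) = 2*G
(14171 + H(80, -14)) - 14943 = (14171 + 2*(-14)) - 14943 = (14171 - 28) - 14943 = 14143 - 14943 = -800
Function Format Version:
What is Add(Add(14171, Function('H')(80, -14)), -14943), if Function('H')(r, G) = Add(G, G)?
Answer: -800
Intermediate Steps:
Function('H')(r, G) = Mul(2, G)
Add(Add(14171, Function('H')(80, -14)), -14943) = Add(Add(14171, Mul(2, -14)), -14943) = Add(Add(14171, -28), -14943) = Add(14143, -14943) = -800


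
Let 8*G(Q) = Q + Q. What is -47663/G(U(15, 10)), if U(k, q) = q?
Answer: -95326/5 ≈ -19065.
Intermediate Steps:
G(Q) = Q/4 (G(Q) = (Q + Q)/8 = (2*Q)/8 = Q/4)
-47663/G(U(15, 10)) = -47663/((1/4)*10) = -47663/5/2 = -47663*2/5 = -95326/5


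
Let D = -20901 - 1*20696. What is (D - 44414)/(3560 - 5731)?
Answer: 86011/2171 ≈ 39.618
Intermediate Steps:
D = -41597 (D = -20901 - 20696 = -41597)
(D - 44414)/(3560 - 5731) = (-41597 - 44414)/(3560 - 5731) = -86011/(-2171) = -86011*(-1/2171) = 86011/2171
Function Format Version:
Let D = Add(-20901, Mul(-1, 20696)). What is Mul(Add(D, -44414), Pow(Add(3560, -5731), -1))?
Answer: Rational(86011, 2171) ≈ 39.618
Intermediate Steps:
D = -41597 (D = Add(-20901, -20696) = -41597)
Mul(Add(D, -44414), Pow(Add(3560, -5731), -1)) = Mul(Add(-41597, -44414), Pow(Add(3560, -5731), -1)) = Mul(-86011, Pow(-2171, -1)) = Mul(-86011, Rational(-1, 2171)) = Rational(86011, 2171)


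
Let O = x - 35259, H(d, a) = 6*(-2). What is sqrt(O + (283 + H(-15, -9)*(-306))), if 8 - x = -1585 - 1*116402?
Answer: sqrt(86691) ≈ 294.43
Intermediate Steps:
H(d, a) = -12
x = 117995 (x = 8 - (-1585 - 1*116402) = 8 - (-1585 - 116402) = 8 - 1*(-117987) = 8 + 117987 = 117995)
O = 82736 (O = 117995 - 35259 = 82736)
sqrt(O + (283 + H(-15, -9)*(-306))) = sqrt(82736 + (283 - 12*(-306))) = sqrt(82736 + (283 + 3672)) = sqrt(82736 + 3955) = sqrt(86691)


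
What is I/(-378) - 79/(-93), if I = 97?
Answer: 6947/11718 ≈ 0.59285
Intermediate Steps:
I/(-378) - 79/(-93) = 97/(-378) - 79/(-93) = 97*(-1/378) - 79*(-1/93) = -97/378 + 79/93 = 6947/11718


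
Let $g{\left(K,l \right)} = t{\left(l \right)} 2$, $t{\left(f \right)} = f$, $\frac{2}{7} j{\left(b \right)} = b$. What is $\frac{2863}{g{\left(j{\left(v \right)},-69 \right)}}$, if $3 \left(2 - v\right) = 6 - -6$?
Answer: $- \frac{2863}{138} \approx -20.746$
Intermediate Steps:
$v = -2$ ($v = 2 - \frac{6 - -6}{3} = 2 - \frac{6 + 6}{3} = 2 - 4 = -2$)
$j{\left(b \right)} = \frac{7 b}{2}$
$g{\left(K,l \right)} = 2 l$ ($g{\left(K,l \right)} = l 2 = 2 l$)
$\frac{2863}{g{\left(j{\left(v \right)},-69 \right)}} = \frac{2863}{2 \left(-69\right)} = \frac{2863}{-138} = 2863 \left(- \frac{1}{138}\right) = - \frac{2863}{138}$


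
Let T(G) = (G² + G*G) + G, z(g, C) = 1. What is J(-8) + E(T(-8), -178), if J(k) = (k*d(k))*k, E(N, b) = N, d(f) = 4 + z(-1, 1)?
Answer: 440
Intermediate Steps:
d(f) = 5 (d(f) = 4 + 1 = 5)
T(G) = G + 2*G² (T(G) = (G² + G²) + G = 2*G² + G = G + 2*G²)
J(k) = 5*k² (J(k) = (k*5)*k = (5*k)*k = 5*k²)
J(-8) + E(T(-8), -178) = 5*(-8)² - 8*(1 + 2*(-8)) = 5*64 - 8*(1 - 16) = 320 - 8*(-15) = 320 + 120 = 440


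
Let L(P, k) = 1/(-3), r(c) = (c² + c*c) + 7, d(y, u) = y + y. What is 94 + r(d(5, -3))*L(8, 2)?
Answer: 25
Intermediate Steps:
d(y, u) = 2*y
r(c) = 7 + 2*c² (r(c) = (c² + c²) + 7 = 2*c² + 7 = 7 + 2*c²)
L(P, k) = -⅓
94 + r(d(5, -3))*L(8, 2) = 94 + (7 + 2*(2*5)²)*(-⅓) = 94 + (7 + 2*10²)*(-⅓) = 94 + (7 + 2*100)*(-⅓) = 94 + (7 + 200)*(-⅓) = 94 + 207*(-⅓) = 94 - 69 = 25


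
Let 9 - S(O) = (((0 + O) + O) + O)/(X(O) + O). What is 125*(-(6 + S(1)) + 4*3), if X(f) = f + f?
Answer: -250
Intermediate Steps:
X(f) = 2*f
S(O) = 8 (S(O) = 9 - (((0 + O) + O) + O)/(2*O + O) = 9 - ((O + O) + O)/(3*O) = 9 - (2*O + O)*1/(3*O) = 9 - 3*O*1/(3*O) = 9 - 1*1 = 9 - 1 = 8)
125*(-(6 + S(1)) + 4*3) = 125*(-(6 + 8) + 4*3) = 125*(-1*14 + 12) = 125*(-14 + 12) = 125*(-2) = -250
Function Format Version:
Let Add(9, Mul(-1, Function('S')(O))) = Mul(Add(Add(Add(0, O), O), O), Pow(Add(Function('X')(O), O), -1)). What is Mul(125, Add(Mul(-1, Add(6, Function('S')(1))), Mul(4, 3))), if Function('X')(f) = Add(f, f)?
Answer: -250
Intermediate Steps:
Function('X')(f) = Mul(2, f)
Function('S')(O) = 8 (Function('S')(O) = Add(9, Mul(-1, Mul(Add(Add(Add(0, O), O), O), Pow(Add(Mul(2, O), O), -1)))) = Add(9, Mul(-1, Mul(Add(Add(O, O), O), Pow(Mul(3, O), -1)))) = Add(9, Mul(-1, Mul(Add(Mul(2, O), O), Mul(Rational(1, 3), Pow(O, -1))))) = Add(9, Mul(-1, Mul(Mul(3, O), Mul(Rational(1, 3), Pow(O, -1))))) = Add(9, Mul(-1, 1)) = Add(9, -1) = 8)
Mul(125, Add(Mul(-1, Add(6, Function('S')(1))), Mul(4, 3))) = Mul(125, Add(Mul(-1, Add(6, 8)), Mul(4, 3))) = Mul(125, Add(Mul(-1, 14), 12)) = Mul(125, Add(-14, 12)) = Mul(125, -2) = -250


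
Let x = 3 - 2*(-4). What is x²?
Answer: 121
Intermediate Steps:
x = 11 (x = 3 + 8 = 11)
x² = 11² = 121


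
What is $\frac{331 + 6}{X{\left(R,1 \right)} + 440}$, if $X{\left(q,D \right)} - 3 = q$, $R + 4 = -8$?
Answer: $\frac{337}{431} \approx 0.7819$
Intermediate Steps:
$R = -12$ ($R = -4 - 8 = -12$)
$X{\left(q,D \right)} = 3 + q$
$\frac{331 + 6}{X{\left(R,1 \right)} + 440} = \frac{331 + 6}{\left(3 - 12\right) + 440} = \frac{337}{-9 + 440} = \frac{337}{431}$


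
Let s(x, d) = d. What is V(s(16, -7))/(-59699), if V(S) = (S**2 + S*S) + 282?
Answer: -380/59699 ≈ -0.0063653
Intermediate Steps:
V(S) = 282 + 2*S**2 (V(S) = (S**2 + S**2) + 282 = 2*S**2 + 282 = 282 + 2*S**2)
V(s(16, -7))/(-59699) = (282 + 2*(-7)**2)/(-59699) = (282 + 2*49)*(-1/59699) = (282 + 98)*(-1/59699) = 380*(-1/59699) = -380/59699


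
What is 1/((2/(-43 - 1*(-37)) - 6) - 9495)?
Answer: -3/28504 ≈ -0.00010525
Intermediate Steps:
1/((2/(-43 - 1*(-37)) - 6) - 9495) = 1/((2/(-43 + 37) - 6) - 9495) = 1/((2/(-6) - 6) - 9495) = 1/((-⅙*2 - 6) - 9495) = 1/((-⅓ - 6) - 9495) = 1/(-19/3 - 9495) = 1/(-28504/3) = -3/28504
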